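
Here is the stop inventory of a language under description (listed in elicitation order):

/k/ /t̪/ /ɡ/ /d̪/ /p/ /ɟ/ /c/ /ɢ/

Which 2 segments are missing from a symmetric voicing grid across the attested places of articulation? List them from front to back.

/b/, /q/

place of articulation  voiceless  voiced  
bilabial          p         —       
dental            t̪        d̪      
palatal           c         ɟ       
velar             k         ɡ       
uvular            —         ɢ       
Gaps, from front to back: bilabial lacks voiced (/b/); uvular lacks voiceless (/q/).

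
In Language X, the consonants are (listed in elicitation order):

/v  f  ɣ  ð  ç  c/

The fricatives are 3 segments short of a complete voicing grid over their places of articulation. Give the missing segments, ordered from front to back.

labiodental: voiceless /f/, voiced /v/.
dental: voiceless —, voiced /ð/.
palatal: voiceless /ç/, voiced —.
velar: voiceless —, voiced /ɣ/.
Gaps, from front to back: dental lacks voiceless (/θ/); palatal lacks voiced (/ʝ/); velar lacks voiceless (/x/).

/θ/, /ʝ/, /x/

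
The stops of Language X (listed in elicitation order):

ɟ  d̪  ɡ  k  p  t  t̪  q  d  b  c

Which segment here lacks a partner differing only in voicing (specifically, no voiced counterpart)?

/q/

Bilabial: /p/ ~ /b/
Dental: /t̪/ ~ /d̪/
Alveolar: /t/ ~ /d/
Palatal: /c/ ~ /ɟ/
Velar: /k/ ~ /ɡ/
Uvular: only /q/ (voiceless); no voiced partner.
So /q/ is the unpaired segment.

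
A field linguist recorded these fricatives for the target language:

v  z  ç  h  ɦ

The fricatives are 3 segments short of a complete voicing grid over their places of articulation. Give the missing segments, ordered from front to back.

/f/, /s/, /ʝ/

place of articulation  voiceless  voiced  
labiodental       —         v       
alveolar          —         z       
palatal           ç         —       
glottal           h         ɦ       
Gaps, from front to back: labiodental lacks voiceless (/f/); alveolar lacks voiceless (/s/); palatal lacks voiced (/ʝ/).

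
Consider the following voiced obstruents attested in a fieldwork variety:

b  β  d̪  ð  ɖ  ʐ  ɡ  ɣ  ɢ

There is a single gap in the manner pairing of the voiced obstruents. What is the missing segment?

place of articulation  stop      fricative
bilabial          b         β       
dental            d̪        ð       
retroflex         ɖ         ʐ       
velar             ɡ         ɣ       
uvular            ɢ         —       
The uvular row has no fricative member, so the gap is the uvular fricative /ʁ/.

/ʁ/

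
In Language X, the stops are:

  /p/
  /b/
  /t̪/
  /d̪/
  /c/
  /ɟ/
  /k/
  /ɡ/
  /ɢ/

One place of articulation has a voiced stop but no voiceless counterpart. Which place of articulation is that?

uvular

Voiceless: /p/ (bilabial), /t̪/ (dental), /c/ (palatal), /k/ (velar).
Voiced: /b/ (bilabial), /d̪/ (dental), /ɟ/ (palatal), /ɡ/ (velar), /ɢ/ (uvular).
Every place of articulation has a voiceless member except uvular, where /q/ would be expected.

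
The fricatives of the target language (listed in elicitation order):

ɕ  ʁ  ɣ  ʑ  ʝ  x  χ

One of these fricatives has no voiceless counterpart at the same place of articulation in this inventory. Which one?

/ʝ/

Alveolo-palatal: /ɕ/ ~ /ʑ/
Velar: /x/ ~ /ɣ/
Uvular: /χ/ ~ /ʁ/
Palatal: only /ʝ/ (voiced); no voiceless partner.
So /ʝ/ is the unpaired segment.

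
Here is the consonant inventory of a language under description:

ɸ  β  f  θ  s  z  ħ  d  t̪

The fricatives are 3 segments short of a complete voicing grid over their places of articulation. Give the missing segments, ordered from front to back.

/v/, /ð/, /ʕ/

place of articulation  voiceless  voiced  
bilabial          ɸ         β       
labiodental       f         —       
dental            θ         —       
alveolar          s         z       
pharyngeal        ħ         —       
Gaps, from front to back: labiodental lacks voiced (/v/); dental lacks voiced (/ð/); pharyngeal lacks voiced (/ʕ/).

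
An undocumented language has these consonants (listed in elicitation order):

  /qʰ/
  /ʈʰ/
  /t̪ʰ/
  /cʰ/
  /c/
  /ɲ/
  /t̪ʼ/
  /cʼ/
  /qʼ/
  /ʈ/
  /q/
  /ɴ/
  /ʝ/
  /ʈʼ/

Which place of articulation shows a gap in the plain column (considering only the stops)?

place of articulation  plain     aspirated  ejective
dental            —         t̪ʰ       t̪ʼ     
retroflex         ʈ         ʈʰ        ʈʼ      
palatal           c         cʰ        cʼ      
uvular            q         qʰ        qʼ      
Every place of articulation has a plain member except dental, where /t̪/ would be expected.

dental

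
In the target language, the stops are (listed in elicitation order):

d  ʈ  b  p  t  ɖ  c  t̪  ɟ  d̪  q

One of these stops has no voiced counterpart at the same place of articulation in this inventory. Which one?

Bilabial: /p/ ~ /b/
Dental: /t̪/ ~ /d̪/
Alveolar: /t/ ~ /d/
Retroflex: /ʈ/ ~ /ɖ/
Palatal: /c/ ~ /ɟ/
Uvular: only /q/ (voiceless); no voiced partner.
So /q/ is the unpaired segment.

/q/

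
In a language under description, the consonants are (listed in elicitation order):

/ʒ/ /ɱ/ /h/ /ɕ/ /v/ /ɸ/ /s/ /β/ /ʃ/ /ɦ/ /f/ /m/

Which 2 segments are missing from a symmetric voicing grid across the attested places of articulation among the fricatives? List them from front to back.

Voiceless: /ɸ/ (bilabial), /f/ (labiodental), /s/ (alveolar), /ʃ/ (postalveolar), /ɕ/ (alveolo-palatal), /h/ (glottal).
Voiced: /β/ (bilabial), /v/ (labiodental), /ʒ/ (postalveolar), /ɦ/ (glottal).
Gaps, from front to back: alveolar lacks voiced (/z/); alveolo-palatal lacks voiced (/ʑ/).

/z/, /ʑ/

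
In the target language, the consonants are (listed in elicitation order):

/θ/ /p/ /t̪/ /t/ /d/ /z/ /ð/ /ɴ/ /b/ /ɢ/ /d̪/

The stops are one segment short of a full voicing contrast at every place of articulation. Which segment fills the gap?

Voiceless: /p/ (bilabial), /t̪/ (dental), /t/ (alveolar).
Voiced: /b/ (bilabial), /d̪/ (dental), /d/ (alveolar), /ɢ/ (uvular).
The uvular row has no voiceless member, so the gap is the voiceless uvular stop /q/.

/q/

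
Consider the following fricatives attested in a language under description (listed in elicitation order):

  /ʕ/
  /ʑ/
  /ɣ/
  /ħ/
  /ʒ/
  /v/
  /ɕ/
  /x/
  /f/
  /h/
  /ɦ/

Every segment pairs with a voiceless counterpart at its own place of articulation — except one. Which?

/ʒ/

Labiodental: /f/ ~ /v/
Alveolo-palatal: /ɕ/ ~ /ʑ/
Velar: /x/ ~ /ɣ/
Pharyngeal: /ħ/ ~ /ʕ/
Glottal: /h/ ~ /ɦ/
Postalveolar: only /ʒ/ (voiced); no voiceless partner.
So /ʒ/ is the unpaired segment.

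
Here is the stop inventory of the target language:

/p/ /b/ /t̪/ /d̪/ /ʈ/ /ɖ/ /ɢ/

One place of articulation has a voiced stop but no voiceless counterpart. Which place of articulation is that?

Voiceless: /p/ (bilabial), /t̪/ (dental), /ʈ/ (retroflex).
Voiced: /b/ (bilabial), /d̪/ (dental), /ɖ/ (retroflex), /ɢ/ (uvular).
Every place of articulation has a voiceless member except uvular, where /q/ would be expected.

uvular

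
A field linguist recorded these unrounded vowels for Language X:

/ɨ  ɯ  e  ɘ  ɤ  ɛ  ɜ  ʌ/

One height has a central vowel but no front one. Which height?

high

height            front     central   back    
high              —         ɨ         ɯ       
high-mid          e         ɘ         ɤ       
low-mid           ɛ         ɜ         ʌ       
Every height has a front member except high, where /i/ would be expected.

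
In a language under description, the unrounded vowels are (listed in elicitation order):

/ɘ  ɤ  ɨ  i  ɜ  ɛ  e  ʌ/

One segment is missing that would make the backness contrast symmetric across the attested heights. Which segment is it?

height            front     central   back    
high              i         ɨ         —       
high-mid          e         ɘ         ɤ       
low-mid           ɛ         ɜ         ʌ       
The high row has no back member, so the gap is the high back unrounded vowel /ɯ/.

/ɯ/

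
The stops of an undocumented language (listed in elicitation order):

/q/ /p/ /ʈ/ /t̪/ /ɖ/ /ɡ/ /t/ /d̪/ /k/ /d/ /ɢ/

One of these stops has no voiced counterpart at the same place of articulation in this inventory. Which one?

/p/

Dental: /t̪/ ~ /d̪/
Alveolar: /t/ ~ /d/
Retroflex: /ʈ/ ~ /ɖ/
Velar: /k/ ~ /ɡ/
Uvular: /q/ ~ /ɢ/
Bilabial: only /p/ (voiceless); no voiced partner.
So /p/ is the unpaired segment.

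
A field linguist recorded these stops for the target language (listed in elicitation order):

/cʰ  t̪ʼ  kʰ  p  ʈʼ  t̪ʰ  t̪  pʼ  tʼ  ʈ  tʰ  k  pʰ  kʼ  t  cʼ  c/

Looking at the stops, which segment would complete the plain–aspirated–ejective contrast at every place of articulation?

Plain: /p/ (bilabial), /t̪/ (dental), /t/ (alveolar), /ʈ/ (retroflex), /c/ (palatal), /k/ (velar).
Aspirated: /pʰ/ (bilabial), /t̪ʰ/ (dental), /tʰ/ (alveolar), /cʰ/ (palatal), /kʰ/ (velar).
Ejective: /pʼ/ (bilabial), /t̪ʼ/ (dental), /tʼ/ (alveolar), /ʈʼ/ (retroflex), /cʼ/ (palatal), /kʼ/ (velar).
The retroflex row has no aspirated member, so the gap is the aspirated retroflex stop /ʈʰ/.

/ʈʰ/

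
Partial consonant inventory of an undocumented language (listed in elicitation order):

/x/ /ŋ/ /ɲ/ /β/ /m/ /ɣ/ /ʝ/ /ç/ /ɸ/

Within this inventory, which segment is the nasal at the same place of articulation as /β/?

/β/ is a voiced bilabial fricative.
The nasal at the same place is a bilabial nasal — in this inventory, /m/.

/m/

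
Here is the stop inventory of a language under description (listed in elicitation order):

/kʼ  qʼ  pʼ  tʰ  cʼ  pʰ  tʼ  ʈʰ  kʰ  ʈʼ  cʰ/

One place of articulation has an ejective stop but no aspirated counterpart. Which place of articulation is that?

uvular

bilabial: aspirated /pʰ/, ejective /pʼ/.
alveolar: aspirated /tʰ/, ejective /tʼ/.
retroflex: aspirated /ʈʰ/, ejective /ʈʼ/.
palatal: aspirated /cʰ/, ejective /cʼ/.
velar: aspirated /kʰ/, ejective /kʼ/.
uvular: aspirated —, ejective /qʼ/.
Every place of articulation has an aspirated member except uvular, where /qʰ/ would be expected.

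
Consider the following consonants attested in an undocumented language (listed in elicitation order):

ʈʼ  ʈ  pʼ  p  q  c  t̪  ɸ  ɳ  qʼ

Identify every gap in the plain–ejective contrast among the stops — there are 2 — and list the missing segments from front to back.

bilabial: plain /p/, ejective /pʼ/.
dental: plain /t̪/, ejective —.
retroflex: plain /ʈ/, ejective /ʈʼ/.
palatal: plain /c/, ejective —.
uvular: plain /q/, ejective /qʼ/.
Gaps, from front to back: dental lacks ejective (/t̪ʼ/); palatal lacks ejective (/cʼ/).

/t̪ʼ/, /cʼ/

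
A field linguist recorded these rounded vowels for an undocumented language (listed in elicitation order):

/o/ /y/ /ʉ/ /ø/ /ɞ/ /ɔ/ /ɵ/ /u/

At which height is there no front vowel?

low-mid

high: front /y/, central /ʉ/, back /u/.
high-mid: front /ø/, central /ɵ/, back /o/.
low-mid: front —, central /ɞ/, back /ɔ/.
Every height has a front member except low-mid, where /œ/ would be expected.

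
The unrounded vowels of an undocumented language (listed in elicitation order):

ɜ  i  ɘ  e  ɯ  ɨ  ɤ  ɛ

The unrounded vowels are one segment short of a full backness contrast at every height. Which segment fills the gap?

height            front     central   back    
high              i         ɨ         ɯ       
high-mid          e         ɘ         ɤ       
low-mid           ɛ         ɜ         —       
The low-mid row has no back member, so the gap is the low-mid back unrounded vowel /ʌ/.

/ʌ/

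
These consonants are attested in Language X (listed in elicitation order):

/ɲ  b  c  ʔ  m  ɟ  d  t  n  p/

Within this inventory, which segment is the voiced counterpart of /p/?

/p/ is a voiceless bilabial stop.
The voiced counterpart is a voiced bilabial stop — in this inventory, /b/.

/b/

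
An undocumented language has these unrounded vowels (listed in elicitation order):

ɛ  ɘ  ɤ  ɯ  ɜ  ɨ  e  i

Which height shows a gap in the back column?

high: front /i/, central /ɨ/, back /ɯ/.
high-mid: front /e/, central /ɘ/, back /ɤ/.
low-mid: front /ɛ/, central /ɜ/, back —.
Every height has a back member except low-mid, where /ʌ/ would be expected.

low-mid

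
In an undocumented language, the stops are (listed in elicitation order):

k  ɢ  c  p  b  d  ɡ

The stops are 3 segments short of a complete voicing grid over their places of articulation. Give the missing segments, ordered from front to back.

Voiceless: /p/ (bilabial), /c/ (palatal), /k/ (velar).
Voiced: /b/ (bilabial), /d/ (alveolar), /ɡ/ (velar), /ɢ/ (uvular).
Gaps, from front to back: alveolar lacks voiceless (/t/); palatal lacks voiced (/ɟ/); uvular lacks voiceless (/q/).

/t/, /ɟ/, /q/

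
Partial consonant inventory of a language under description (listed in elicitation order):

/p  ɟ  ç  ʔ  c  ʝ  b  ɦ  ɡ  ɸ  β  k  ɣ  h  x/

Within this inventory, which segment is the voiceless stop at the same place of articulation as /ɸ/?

/ɸ/ is a voiceless bilabial fricative.
The voiceless stop at the same place is a voiceless bilabial stop — in this inventory, /p/.

/p/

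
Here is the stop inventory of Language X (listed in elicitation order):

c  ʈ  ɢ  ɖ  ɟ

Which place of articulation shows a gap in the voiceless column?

uvular

retroflex: voiceless /ʈ/, voiced /ɖ/.
palatal: voiceless /c/, voiced /ɟ/.
uvular: voiceless —, voiced /ɢ/.
Every place of articulation has a voiceless member except uvular, where /q/ would be expected.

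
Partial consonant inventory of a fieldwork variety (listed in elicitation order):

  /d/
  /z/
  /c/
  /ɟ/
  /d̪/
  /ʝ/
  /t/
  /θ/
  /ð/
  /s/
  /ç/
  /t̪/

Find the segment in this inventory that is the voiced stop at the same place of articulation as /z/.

/z/ is a voiced alveolar fricative.
The voiced stop at the same place is a voiced alveolar stop — in this inventory, /d/.

/d/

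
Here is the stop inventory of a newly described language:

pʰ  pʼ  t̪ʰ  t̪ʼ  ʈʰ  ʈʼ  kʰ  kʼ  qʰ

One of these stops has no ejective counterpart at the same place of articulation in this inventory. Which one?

/qʰ/

Bilabial: /pʰ/ ~ /pʼ/
Dental: /t̪ʰ/ ~ /t̪ʼ/
Retroflex: /ʈʰ/ ~ /ʈʼ/
Velar: /kʰ/ ~ /kʼ/
Uvular: only /qʰ/ (aspirated); no ejective partner.
So /qʰ/ is the unpaired segment.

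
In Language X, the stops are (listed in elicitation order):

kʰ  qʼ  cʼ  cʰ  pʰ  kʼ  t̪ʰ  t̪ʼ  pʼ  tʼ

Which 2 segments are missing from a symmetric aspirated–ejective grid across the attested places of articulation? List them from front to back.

Aspirated: /pʰ/ (bilabial), /t̪ʰ/ (dental), /cʰ/ (palatal), /kʰ/ (velar).
Ejective: /pʼ/ (bilabial), /t̪ʼ/ (dental), /tʼ/ (alveolar), /cʼ/ (palatal), /kʼ/ (velar), /qʼ/ (uvular).
Gaps, from front to back: alveolar lacks aspirated (/tʰ/); uvular lacks aspirated (/qʰ/).

/tʰ/, /qʰ/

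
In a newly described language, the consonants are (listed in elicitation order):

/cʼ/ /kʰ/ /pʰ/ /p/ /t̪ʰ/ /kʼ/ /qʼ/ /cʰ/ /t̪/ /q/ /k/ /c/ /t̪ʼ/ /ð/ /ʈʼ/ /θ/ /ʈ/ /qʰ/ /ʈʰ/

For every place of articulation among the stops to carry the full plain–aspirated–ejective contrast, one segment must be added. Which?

bilabial: plain /p/, aspirated /pʰ/, ejective —.
dental: plain /t̪/, aspirated /t̪ʰ/, ejective /t̪ʼ/.
retroflex: plain /ʈ/, aspirated /ʈʰ/, ejective /ʈʼ/.
palatal: plain /c/, aspirated /cʰ/, ejective /cʼ/.
velar: plain /k/, aspirated /kʰ/, ejective /kʼ/.
uvular: plain /q/, aspirated /qʰ/, ejective /qʼ/.
The bilabial row has no ejective member, so the gap is the ejective bilabial stop /pʼ/.

/pʼ/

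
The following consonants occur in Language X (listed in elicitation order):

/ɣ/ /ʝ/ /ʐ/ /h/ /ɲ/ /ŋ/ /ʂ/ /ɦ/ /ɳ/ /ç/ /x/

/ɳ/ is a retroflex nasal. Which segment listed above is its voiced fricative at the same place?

The voiced fricative at the same place is a voiced retroflex fricative — in this inventory, /ʐ/.

/ʐ/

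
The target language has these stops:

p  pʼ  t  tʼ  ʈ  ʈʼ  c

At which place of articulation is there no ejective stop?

palatal

place of articulation  plain     ejective
bilabial          p         pʼ      
alveolar          t         tʼ      
retroflex         ʈ         ʈʼ      
palatal           c         —       
Every place of articulation has an ejective member except palatal, where /cʼ/ would be expected.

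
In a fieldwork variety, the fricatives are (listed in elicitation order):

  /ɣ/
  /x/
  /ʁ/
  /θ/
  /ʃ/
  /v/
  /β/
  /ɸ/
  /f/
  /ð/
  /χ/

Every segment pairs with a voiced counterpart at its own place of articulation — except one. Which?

/ʃ/

Bilabial: /ɸ/ ~ /β/
Labiodental: /f/ ~ /v/
Dental: /θ/ ~ /ð/
Velar: /x/ ~ /ɣ/
Uvular: /χ/ ~ /ʁ/
Postalveolar: only /ʃ/ (voiceless); no voiced partner.
So /ʃ/ is the unpaired segment.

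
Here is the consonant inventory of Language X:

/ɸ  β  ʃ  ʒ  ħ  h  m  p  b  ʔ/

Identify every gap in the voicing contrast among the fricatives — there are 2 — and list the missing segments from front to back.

/ʕ/, /ɦ/

place of articulation  voiceless  voiced  
bilabial          ɸ         β       
postalveolar      ʃ         ʒ       
pharyngeal        ħ         —       
glottal           h         —       
Gaps, from front to back: pharyngeal lacks voiced (/ʕ/); glottal lacks voiced (/ɦ/).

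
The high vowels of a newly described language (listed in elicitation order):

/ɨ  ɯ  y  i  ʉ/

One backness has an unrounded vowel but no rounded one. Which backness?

front: unrounded /i/, rounded /y/.
central: unrounded /ɨ/, rounded /ʉ/.
back: unrounded /ɯ/, rounded —.
Every backness has a rounded member except back, where /u/ would be expected.

back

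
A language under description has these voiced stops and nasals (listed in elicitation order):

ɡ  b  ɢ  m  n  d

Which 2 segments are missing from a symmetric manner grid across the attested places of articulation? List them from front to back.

/ŋ/, /ɴ/

bilabial: oral stop /b/, nasal /m/.
alveolar: oral stop /d/, nasal /n/.
velar: oral stop /ɡ/, nasal —.
uvular: oral stop /ɢ/, nasal —.
Gaps, from front to back: velar lacks nasal (/ŋ/); uvular lacks nasal (/ɴ/).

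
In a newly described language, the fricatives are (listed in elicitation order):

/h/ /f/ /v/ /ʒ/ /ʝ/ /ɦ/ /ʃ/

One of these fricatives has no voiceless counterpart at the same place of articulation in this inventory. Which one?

Labiodental: /f/ ~ /v/
Postalveolar: /ʃ/ ~ /ʒ/
Glottal: /h/ ~ /ɦ/
Palatal: only /ʝ/ (voiced); no voiceless partner.
So /ʝ/ is the unpaired segment.

/ʝ/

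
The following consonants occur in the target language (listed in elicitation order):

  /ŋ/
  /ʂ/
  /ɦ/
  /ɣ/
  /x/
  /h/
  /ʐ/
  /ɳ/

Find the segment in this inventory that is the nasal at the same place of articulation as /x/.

/ŋ/

/x/ is a voiceless velar fricative.
The nasal at the same place is a velar nasal — in this inventory, /ŋ/.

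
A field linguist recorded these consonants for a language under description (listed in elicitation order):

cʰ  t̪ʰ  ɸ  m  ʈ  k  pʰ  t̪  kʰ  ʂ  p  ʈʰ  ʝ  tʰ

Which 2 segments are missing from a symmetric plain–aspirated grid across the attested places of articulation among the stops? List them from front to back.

/t/, /c/

place of articulation  plain     aspirated
bilabial          p         pʰ      
dental            t̪        t̪ʰ     
alveolar          —         tʰ      
retroflex         ʈ         ʈʰ      
palatal           —         cʰ      
velar             k         kʰ      
Gaps, from front to back: alveolar lacks plain (/t/); palatal lacks plain (/c/).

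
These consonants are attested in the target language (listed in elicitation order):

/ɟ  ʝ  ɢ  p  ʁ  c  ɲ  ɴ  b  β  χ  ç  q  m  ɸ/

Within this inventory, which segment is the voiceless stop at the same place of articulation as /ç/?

/ç/ is a voiceless palatal fricative.
The voiceless stop at the same place is a voiceless palatal stop — in this inventory, /c/.

/c/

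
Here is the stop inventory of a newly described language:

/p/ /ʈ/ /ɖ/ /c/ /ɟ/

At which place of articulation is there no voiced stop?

place of articulation  voiceless  voiced  
bilabial          p         —       
retroflex         ʈ         ɖ       
palatal           c         ɟ       
Every place of articulation has a voiced member except bilabial, where /b/ would be expected.

bilabial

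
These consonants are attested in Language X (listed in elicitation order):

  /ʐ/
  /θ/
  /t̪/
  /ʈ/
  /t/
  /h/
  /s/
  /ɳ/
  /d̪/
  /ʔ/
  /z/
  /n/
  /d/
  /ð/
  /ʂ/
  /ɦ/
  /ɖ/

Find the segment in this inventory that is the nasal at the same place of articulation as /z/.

/n/

/z/ is a voiced alveolar fricative.
The nasal at the same place is an alveolar nasal — in this inventory, /n/.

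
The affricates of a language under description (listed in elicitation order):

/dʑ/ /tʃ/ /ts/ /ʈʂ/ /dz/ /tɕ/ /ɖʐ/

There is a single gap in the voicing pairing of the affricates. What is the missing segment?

/dʒ/

Voiceless: /ts/ (alveolar), /tʃ/ (postalveolar), /ʈʂ/ (retroflex), /tɕ/ (alveolo-palatal).
Voiced: /dz/ (alveolar), /ɖʐ/ (retroflex), /dʑ/ (alveolo-palatal).
The postalveolar row has no voiced member, so the gap is the voiced postalveolar affricate /dʒ/.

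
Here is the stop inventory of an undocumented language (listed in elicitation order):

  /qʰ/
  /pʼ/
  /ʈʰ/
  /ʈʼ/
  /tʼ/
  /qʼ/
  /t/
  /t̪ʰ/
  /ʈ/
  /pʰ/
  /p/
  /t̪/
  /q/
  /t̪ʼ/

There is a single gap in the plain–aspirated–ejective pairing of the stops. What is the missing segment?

Plain: /p/ (bilabial), /t̪/ (dental), /t/ (alveolar), /ʈ/ (retroflex), /q/ (uvular).
Aspirated: /pʰ/ (bilabial), /t̪ʰ/ (dental), /ʈʰ/ (retroflex), /qʰ/ (uvular).
Ejective: /pʼ/ (bilabial), /t̪ʼ/ (dental), /tʼ/ (alveolar), /ʈʼ/ (retroflex), /qʼ/ (uvular).
The alveolar row has no aspirated member, so the gap is the aspirated alveolar stop /tʰ/.

/tʰ/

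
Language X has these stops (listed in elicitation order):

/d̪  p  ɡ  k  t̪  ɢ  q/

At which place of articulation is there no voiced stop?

Voiceless: /p/ (bilabial), /t̪/ (dental), /k/ (velar), /q/ (uvular).
Voiced: /d̪/ (dental), /ɡ/ (velar), /ɢ/ (uvular).
Every place of articulation has a voiced member except bilabial, where /b/ would be expected.

bilabial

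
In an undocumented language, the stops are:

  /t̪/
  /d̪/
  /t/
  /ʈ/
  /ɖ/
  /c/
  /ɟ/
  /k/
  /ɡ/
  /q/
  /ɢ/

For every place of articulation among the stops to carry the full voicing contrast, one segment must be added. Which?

/d/

Voiceless: /t̪/ (dental), /t/ (alveolar), /ʈ/ (retroflex), /c/ (palatal), /k/ (velar), /q/ (uvular).
Voiced: /d̪/ (dental), /ɖ/ (retroflex), /ɟ/ (palatal), /ɡ/ (velar), /ɢ/ (uvular).
The alveolar row has no voiced member, so the gap is the voiced alveolar stop /d/.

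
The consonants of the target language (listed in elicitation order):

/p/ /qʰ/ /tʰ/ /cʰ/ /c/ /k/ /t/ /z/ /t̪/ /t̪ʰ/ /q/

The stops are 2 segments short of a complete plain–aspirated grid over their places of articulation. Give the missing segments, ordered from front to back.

Plain: /p/ (bilabial), /t̪/ (dental), /t/ (alveolar), /c/ (palatal), /k/ (velar), /q/ (uvular).
Aspirated: /t̪ʰ/ (dental), /tʰ/ (alveolar), /cʰ/ (palatal), /qʰ/ (uvular).
Gaps, from front to back: bilabial lacks aspirated (/pʰ/); velar lacks aspirated (/kʰ/).

/pʰ/, /kʰ/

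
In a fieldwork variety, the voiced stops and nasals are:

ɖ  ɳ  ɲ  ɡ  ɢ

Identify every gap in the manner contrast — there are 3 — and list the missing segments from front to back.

place of articulation  oral stop  nasal   
retroflex         ɖ         ɳ       
palatal           —         ɲ       
velar             ɡ         —       
uvular            ɢ         —       
Gaps, from front to back: palatal lacks oral stop (/ɟ/); velar lacks nasal (/ŋ/); uvular lacks nasal (/ɴ/).

/ɟ/, /ŋ/, /ɴ/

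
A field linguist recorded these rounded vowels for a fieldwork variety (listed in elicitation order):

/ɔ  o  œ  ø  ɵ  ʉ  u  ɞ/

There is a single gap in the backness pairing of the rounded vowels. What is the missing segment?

height            front     central   back    
high              —         ʉ         u       
high-mid          ø         ɵ         o       
low-mid           œ         ɞ         ɔ       
The high row has no front member, so the gap is the high front rounded vowel /y/.

/y/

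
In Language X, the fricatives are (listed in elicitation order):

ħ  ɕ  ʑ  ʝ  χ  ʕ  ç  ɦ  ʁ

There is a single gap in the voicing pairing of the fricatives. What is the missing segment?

place of articulation  voiceless  voiced  
alveolo-palatal   ɕ         ʑ       
palatal           ç         ʝ       
uvular            χ         ʁ       
pharyngeal        ħ         ʕ       
glottal           —         ɦ       
The glottal row has no voiceless member, so the gap is the voiceless glottal fricative /h/.

/h/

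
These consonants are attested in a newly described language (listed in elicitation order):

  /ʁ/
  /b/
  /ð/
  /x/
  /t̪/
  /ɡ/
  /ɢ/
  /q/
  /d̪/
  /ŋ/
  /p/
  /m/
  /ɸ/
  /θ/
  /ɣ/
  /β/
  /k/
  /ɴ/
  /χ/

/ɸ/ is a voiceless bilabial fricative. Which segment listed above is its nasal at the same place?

/m/

The nasal at the same place is a bilabial nasal — in this inventory, /m/.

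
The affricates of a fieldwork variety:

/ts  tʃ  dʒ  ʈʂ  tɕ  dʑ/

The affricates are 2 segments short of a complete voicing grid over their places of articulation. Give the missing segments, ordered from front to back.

alveolar: voiceless /ts/, voiced —.
postalveolar: voiceless /tʃ/, voiced /dʒ/.
retroflex: voiceless /ʈʂ/, voiced —.
alveolo-palatal: voiceless /tɕ/, voiced /dʑ/.
Gaps, from front to back: alveolar lacks voiced (/dz/); retroflex lacks voiced (/ɖʐ/).

/dz/, /ɖʐ/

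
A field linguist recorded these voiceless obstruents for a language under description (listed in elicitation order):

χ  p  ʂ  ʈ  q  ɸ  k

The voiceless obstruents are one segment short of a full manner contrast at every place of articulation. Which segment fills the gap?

Stop: /p/ (bilabial), /ʈ/ (retroflex), /k/ (velar), /q/ (uvular).
Fricative: /ɸ/ (bilabial), /ʂ/ (retroflex), /χ/ (uvular).
The velar row has no fricative member, so the gap is the velar fricative /x/.

/x/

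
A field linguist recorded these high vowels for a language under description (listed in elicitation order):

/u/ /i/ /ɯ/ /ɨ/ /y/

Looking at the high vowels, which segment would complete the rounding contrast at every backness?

/ʉ/

backness          unrounded  rounded 
front             i         y       
central           ɨ         —       
back              ɯ         u       
The central row has no rounded member, so the gap is the central rounded vowel /ʉ/.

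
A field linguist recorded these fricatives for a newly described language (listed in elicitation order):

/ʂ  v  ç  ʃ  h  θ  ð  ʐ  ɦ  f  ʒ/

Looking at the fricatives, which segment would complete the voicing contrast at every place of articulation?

place of articulation  voiceless  voiced  
labiodental       f         v       
dental            θ         ð       
postalveolar      ʃ         ʒ       
retroflex         ʂ         ʐ       
palatal           ç         —       
glottal           h         ɦ       
The palatal row has no voiced member, so the gap is the voiced palatal fricative /ʝ/.

/ʝ/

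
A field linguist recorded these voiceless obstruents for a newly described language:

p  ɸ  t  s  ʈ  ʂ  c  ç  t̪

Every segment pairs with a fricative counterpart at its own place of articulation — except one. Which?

/t̪/

Bilabial: /p/ ~ /ɸ/
Alveolar: /t/ ~ /s/
Retroflex: /ʈ/ ~ /ʂ/
Palatal: /c/ ~ /ç/
Dental: only /t̪/ (stop); no fricative partner.
So /t̪/ is the unpaired segment.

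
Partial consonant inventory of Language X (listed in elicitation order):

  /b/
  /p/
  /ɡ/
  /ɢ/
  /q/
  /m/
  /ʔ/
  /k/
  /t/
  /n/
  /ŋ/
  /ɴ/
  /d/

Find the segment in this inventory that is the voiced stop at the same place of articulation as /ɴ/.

/ɴ/ is an uvular nasal.
The voiced stop at the same place is a voiced uvular stop — in this inventory, /ɢ/.

/ɢ/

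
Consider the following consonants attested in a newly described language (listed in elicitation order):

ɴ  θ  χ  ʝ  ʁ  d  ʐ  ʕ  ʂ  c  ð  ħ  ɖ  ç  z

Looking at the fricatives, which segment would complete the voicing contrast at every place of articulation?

Voiceless: /θ/ (dental), /ʂ/ (retroflex), /ç/ (palatal), /χ/ (uvular), /ħ/ (pharyngeal).
Voiced: /ð/ (dental), /z/ (alveolar), /ʐ/ (retroflex), /ʝ/ (palatal), /ʁ/ (uvular), /ʕ/ (pharyngeal).
The alveolar row has no voiceless member, so the gap is the voiceless alveolar fricative /s/.

/s/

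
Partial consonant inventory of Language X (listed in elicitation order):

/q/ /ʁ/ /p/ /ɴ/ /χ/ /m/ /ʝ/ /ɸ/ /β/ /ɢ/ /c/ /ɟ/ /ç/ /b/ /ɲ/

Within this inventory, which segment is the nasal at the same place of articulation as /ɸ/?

/m/

/ɸ/ is a voiceless bilabial fricative.
The nasal at the same place is a bilabial nasal — in this inventory, /m/.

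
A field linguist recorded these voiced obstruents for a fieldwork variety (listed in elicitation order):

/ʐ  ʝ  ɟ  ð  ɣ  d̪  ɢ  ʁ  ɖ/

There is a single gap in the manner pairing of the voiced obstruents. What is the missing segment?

/ɡ/

Stop: /d̪/ (dental), /ɖ/ (retroflex), /ɟ/ (palatal), /ɢ/ (uvular).
Fricative: /ð/ (dental), /ʐ/ (retroflex), /ʝ/ (palatal), /ɣ/ (velar), /ʁ/ (uvular).
The velar row has no stop member, so the gap is the velar stop /ɡ/.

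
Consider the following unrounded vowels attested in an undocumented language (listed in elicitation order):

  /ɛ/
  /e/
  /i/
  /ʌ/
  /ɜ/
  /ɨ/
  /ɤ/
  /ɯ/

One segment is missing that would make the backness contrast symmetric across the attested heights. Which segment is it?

high: front /i/, central /ɨ/, back /ɯ/.
high-mid: front /e/, central —, back /ɤ/.
low-mid: front /ɛ/, central /ɜ/, back /ʌ/.
The high-mid row has no central member, so the gap is the high-mid central unrounded vowel /ɘ/.

/ɘ/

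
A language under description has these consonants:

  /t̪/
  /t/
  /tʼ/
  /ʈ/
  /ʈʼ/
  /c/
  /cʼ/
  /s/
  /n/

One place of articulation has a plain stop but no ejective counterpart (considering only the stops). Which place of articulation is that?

place of articulation  plain     ejective
dental            t̪        —       
alveolar          t         tʼ      
retroflex         ʈ         ʈʼ      
palatal           c         cʼ      
Every place of articulation has an ejective member except dental, where /t̪ʼ/ would be expected.

dental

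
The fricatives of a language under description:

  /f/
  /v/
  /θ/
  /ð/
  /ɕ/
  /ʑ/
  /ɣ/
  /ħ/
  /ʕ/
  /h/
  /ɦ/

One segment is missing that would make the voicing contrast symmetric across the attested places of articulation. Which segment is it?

/x/

place of articulation  voiceless  voiced  
labiodental       f         v       
dental            θ         ð       
alveolo-palatal   ɕ         ʑ       
velar             —         ɣ       
pharyngeal        ħ         ʕ       
glottal           h         ɦ       
The velar row has no voiceless member, so the gap is the voiceless velar fricative /x/.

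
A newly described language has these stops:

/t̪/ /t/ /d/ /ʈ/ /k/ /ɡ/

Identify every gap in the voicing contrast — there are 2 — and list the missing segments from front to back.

place of articulation  voiceless  voiced  
dental            t̪        —       
alveolar          t         d       
retroflex         ʈ         —       
velar             k         ɡ       
Gaps, from front to back: dental lacks voiced (/d̪/); retroflex lacks voiced (/ɖ/).

/d̪/, /ɖ/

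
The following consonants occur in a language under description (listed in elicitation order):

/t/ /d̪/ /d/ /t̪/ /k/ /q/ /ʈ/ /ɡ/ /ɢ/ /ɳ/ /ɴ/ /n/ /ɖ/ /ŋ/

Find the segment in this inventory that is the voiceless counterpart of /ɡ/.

/ɡ/ is a voiced velar stop.
The voiceless counterpart is a voiceless velar stop — in this inventory, /k/.

/k/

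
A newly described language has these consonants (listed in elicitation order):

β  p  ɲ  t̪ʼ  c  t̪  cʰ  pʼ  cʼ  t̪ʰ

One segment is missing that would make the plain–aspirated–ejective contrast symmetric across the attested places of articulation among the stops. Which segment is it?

/pʰ/

bilabial: plain /p/, aspirated —, ejective /pʼ/.
dental: plain /t̪/, aspirated /t̪ʰ/, ejective /t̪ʼ/.
palatal: plain /c/, aspirated /cʰ/, ejective /cʼ/.
The bilabial row has no aspirated member, so the gap is the aspirated bilabial stop /pʰ/.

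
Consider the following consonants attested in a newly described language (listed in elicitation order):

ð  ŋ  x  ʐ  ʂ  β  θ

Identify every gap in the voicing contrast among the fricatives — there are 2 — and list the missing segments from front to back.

Voiceless: /θ/ (dental), /ʂ/ (retroflex), /x/ (velar).
Voiced: /β/ (bilabial), /ð/ (dental), /ʐ/ (retroflex).
Gaps, from front to back: bilabial lacks voiceless (/ɸ/); velar lacks voiced (/ɣ/).

/ɸ/, /ɣ/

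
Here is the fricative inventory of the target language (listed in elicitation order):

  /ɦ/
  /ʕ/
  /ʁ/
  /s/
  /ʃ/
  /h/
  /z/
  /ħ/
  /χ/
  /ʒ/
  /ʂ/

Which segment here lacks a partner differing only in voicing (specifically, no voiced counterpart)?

Alveolar: /s/ ~ /z/
Postalveolar: /ʃ/ ~ /ʒ/
Uvular: /χ/ ~ /ʁ/
Pharyngeal: /ħ/ ~ /ʕ/
Glottal: /h/ ~ /ɦ/
Retroflex: only /ʂ/ (voiceless); no voiced partner.
So /ʂ/ is the unpaired segment.

/ʂ/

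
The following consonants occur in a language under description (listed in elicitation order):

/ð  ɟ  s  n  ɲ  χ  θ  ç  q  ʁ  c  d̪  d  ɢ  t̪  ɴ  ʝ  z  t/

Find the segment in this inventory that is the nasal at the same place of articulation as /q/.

/ɴ/

/q/ is a voiceless uvular stop.
The nasal at the same place is an uvular nasal — in this inventory, /ɴ/.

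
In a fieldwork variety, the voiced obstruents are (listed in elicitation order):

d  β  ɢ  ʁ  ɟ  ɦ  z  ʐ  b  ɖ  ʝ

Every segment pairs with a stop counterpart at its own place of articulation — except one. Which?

/ɦ/

Bilabial: /b/ ~ /β/
Alveolar: /d/ ~ /z/
Retroflex: /ɖ/ ~ /ʐ/
Palatal: /ɟ/ ~ /ʝ/
Uvular: /ɢ/ ~ /ʁ/
Glottal: only /ɦ/ (fricative); no stop partner.
So /ɦ/ is the unpaired segment.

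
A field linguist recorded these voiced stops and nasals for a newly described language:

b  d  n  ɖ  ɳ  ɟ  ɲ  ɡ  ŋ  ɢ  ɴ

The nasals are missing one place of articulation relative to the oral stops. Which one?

bilabial

place of articulation  oral stop  nasal   
bilabial          b         —       
alveolar          d         n       
retroflex         ɖ         ɳ       
palatal           ɟ         ɲ       
velar             ɡ         ŋ       
uvular            ɢ         ɴ       
Every place of articulation has a nasal member except bilabial, where /m/ would be expected.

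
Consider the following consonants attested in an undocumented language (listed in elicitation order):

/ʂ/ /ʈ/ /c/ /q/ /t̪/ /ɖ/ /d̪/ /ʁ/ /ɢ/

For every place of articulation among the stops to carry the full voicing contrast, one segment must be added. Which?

Voiceless: /t̪/ (dental), /ʈ/ (retroflex), /c/ (palatal), /q/ (uvular).
Voiced: /d̪/ (dental), /ɖ/ (retroflex), /ɢ/ (uvular).
The palatal row has no voiced member, so the gap is the voiced palatal stop /ɟ/.

/ɟ/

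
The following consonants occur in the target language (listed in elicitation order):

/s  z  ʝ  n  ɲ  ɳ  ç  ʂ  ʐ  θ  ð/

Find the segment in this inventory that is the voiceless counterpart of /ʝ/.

/ç/

/ʝ/ is a voiced palatal fricative.
The voiceless counterpart is a voiceless palatal fricative — in this inventory, /ç/.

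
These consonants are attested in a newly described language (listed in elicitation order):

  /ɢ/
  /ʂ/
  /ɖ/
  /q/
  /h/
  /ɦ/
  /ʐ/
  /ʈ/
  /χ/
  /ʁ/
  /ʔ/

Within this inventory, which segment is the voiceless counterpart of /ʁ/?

/ʁ/ is a voiced uvular fricative.
The voiceless counterpart is a voiceless uvular fricative — in this inventory, /χ/.

/χ/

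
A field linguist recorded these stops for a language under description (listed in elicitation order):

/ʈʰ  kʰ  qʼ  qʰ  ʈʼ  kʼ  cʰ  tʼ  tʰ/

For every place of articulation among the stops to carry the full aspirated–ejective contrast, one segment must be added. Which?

/cʼ/

Aspirated: /tʰ/ (alveolar), /ʈʰ/ (retroflex), /cʰ/ (palatal), /kʰ/ (velar), /qʰ/ (uvular).
Ejective: /tʼ/ (alveolar), /ʈʼ/ (retroflex), /kʼ/ (velar), /qʼ/ (uvular).
The palatal row has no ejective member, so the gap is the ejective palatal stop /cʼ/.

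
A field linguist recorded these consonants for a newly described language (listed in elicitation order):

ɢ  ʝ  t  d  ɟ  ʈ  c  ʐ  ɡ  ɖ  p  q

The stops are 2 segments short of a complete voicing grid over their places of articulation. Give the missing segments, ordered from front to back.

bilabial: voiceless /p/, voiced —.
alveolar: voiceless /t/, voiced /d/.
retroflex: voiceless /ʈ/, voiced /ɖ/.
palatal: voiceless /c/, voiced /ɟ/.
velar: voiceless —, voiced /ɡ/.
uvular: voiceless /q/, voiced /ɢ/.
Gaps, from front to back: bilabial lacks voiced (/b/); velar lacks voiceless (/k/).

/b/, /k/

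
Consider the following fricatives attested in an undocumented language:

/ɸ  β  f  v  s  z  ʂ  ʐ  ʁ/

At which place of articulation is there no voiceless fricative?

uvular

Voiceless: /ɸ/ (bilabial), /f/ (labiodental), /s/ (alveolar), /ʂ/ (retroflex).
Voiced: /β/ (bilabial), /v/ (labiodental), /z/ (alveolar), /ʐ/ (retroflex), /ʁ/ (uvular).
Every place of articulation has a voiceless member except uvular, where /χ/ would be expected.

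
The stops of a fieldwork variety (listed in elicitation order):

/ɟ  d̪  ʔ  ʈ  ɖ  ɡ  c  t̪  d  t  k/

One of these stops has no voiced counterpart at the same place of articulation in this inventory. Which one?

/ʔ/

Dental: /t̪/ ~ /d̪/
Alveolar: /t/ ~ /d/
Retroflex: /ʈ/ ~ /ɖ/
Palatal: /c/ ~ /ɟ/
Velar: /k/ ~ /ɡ/
Glottal: only /ʔ/ (voiceless); no voiced partner.
So /ʔ/ is the unpaired segment.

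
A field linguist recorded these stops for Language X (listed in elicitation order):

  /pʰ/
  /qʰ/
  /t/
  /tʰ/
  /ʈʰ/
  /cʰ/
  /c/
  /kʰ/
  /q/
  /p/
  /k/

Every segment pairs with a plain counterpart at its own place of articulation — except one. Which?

/ʈʰ/

Bilabial: /p/ ~ /pʰ/
Alveolar: /t/ ~ /tʰ/
Palatal: /c/ ~ /cʰ/
Velar: /k/ ~ /kʰ/
Uvular: /q/ ~ /qʰ/
Retroflex: only /ʈʰ/ (aspirated); no plain partner.
So /ʈʰ/ is the unpaired segment.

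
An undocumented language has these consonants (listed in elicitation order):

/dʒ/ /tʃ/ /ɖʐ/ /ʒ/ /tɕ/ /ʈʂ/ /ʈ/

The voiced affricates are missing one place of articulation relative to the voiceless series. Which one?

alveolo-palatal

place of articulation  voiceless  voiced  
postalveolar      tʃ        dʒ      
retroflex         ʈʂ        ɖʐ      
alveolo-palatal   tɕ        —       
Every place of articulation has a voiced member except alveolo-palatal, where /dʑ/ would be expected.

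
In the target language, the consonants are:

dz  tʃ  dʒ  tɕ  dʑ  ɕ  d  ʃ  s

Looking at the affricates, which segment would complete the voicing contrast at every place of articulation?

place of articulation  voiceless  voiced  
alveolar          —         dz      
postalveolar      tʃ        dʒ      
alveolo-palatal   tɕ        dʑ      
The alveolar row has no voiceless member, so the gap is the voiceless alveolar affricate /ts/.

/ts/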